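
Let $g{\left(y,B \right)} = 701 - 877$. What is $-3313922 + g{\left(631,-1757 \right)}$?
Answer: $-3314098$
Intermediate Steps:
$g{\left(y,B \right)} = -176$ ($g{\left(y,B \right)} = 701 - 877 = -176$)
$-3313922 + g{\left(631,-1757 \right)} = -3313922 - 176 = -3314098$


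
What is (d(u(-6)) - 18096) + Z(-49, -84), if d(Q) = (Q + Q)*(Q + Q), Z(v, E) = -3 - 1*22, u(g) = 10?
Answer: -17721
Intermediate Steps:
Z(v, E) = -25 (Z(v, E) = -3 - 22 = -25)
d(Q) = 4*Q² (d(Q) = (2*Q)*(2*Q) = 4*Q²)
(d(u(-6)) - 18096) + Z(-49, -84) = (4*10² - 18096) - 25 = (4*100 - 18096) - 25 = (400 - 18096) - 25 = -17696 - 25 = -17721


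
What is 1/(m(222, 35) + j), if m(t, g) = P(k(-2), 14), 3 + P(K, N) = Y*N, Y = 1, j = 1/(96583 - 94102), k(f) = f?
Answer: 2481/27292 ≈ 0.090906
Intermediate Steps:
j = 1/2481 ≈ 0.00040306
P(K, N) = -3 + N (P(K, N) = -3 + 1*N = -3 + N)
m(t, g) = 11 (m(t, g) = -3 + 14 = 11)
1/(m(222, 35) + j) = 1/(11 + 1/2481) = 1/(27292/2481) = 2481/27292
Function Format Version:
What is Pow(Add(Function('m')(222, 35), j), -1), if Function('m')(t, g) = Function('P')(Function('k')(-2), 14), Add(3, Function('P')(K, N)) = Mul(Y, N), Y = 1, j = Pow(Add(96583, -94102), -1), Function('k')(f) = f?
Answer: Rational(2481, 27292) ≈ 0.090906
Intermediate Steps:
j = Rational(1, 2481) (j = Pow(2481, -1) = Rational(1, 2481) ≈ 0.00040306)
Function('P')(K, N) = Add(-3, N) (Function('P')(K, N) = Add(-3, Mul(1, N)) = Add(-3, N))
Function('m')(t, g) = 11 (Function('m')(t, g) = Add(-3, 14) = 11)
Pow(Add(Function('m')(222, 35), j), -1) = Pow(Add(11, Rational(1, 2481)), -1) = Pow(Rational(27292, 2481), -1) = Rational(2481, 27292)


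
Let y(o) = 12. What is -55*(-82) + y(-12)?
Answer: 4522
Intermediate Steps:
-55*(-82) + y(-12) = -55*(-82) + 12 = 4510 + 12 = 4522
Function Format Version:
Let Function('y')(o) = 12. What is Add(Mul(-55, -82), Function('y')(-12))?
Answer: 4522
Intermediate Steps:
Add(Mul(-55, -82), Function('y')(-12)) = Add(Mul(-55, -82), 12) = Add(4510, 12) = 4522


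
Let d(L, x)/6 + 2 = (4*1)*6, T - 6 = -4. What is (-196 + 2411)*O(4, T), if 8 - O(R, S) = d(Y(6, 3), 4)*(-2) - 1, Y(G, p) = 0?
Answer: 604695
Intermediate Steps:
T = 2 (T = 6 - 4 = 2)
d(L, x) = 132 (d(L, x) = -12 + 6*((4*1)*6) = -12 + 6*(4*6) = -12 + 6*24 = -12 + 144 = 132)
O(R, S) = 273 (O(R, S) = 8 - (132*(-2) - 1) = 8 - (-264 - 1) = 8 - 1*(-265) = 8 + 265 = 273)
(-196 + 2411)*O(4, T) = (-196 + 2411)*273 = 2215*273 = 604695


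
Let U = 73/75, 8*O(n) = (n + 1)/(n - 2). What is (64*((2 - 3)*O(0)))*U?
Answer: 292/75 ≈ 3.8933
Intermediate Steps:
O(n) = (1 + n)/(8*(-2 + n)) (O(n) = ((n + 1)/(n - 2))/8 = ((1 + n)/(-2 + n))/8 = (1 + n)/(8*(-2 + n)))
U = 73/75 (U = 73*(1/75) = 73/75 ≈ 0.97333)
(64*((2 - 3)*O(0)))*U = (64*((2 - 3)*((1 + 0)/(8*(-2 + 0)))))*(73/75) = (64*(-1/(8*(-2))))*(73/75) = (64*(-(-1)/(8*2)))*(73/75) = (64*(-1*(-1/16)))*(73/75) = (64*(1/16))*(73/75) = 4*(73/75) = 292/75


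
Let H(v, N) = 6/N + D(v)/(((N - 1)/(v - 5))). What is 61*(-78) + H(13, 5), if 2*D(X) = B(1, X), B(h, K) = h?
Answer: -23779/5 ≈ -4755.8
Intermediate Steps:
D(X) = 1/2 (D(X) = (1/2)*1 = 1/2)
H(v, N) = 6/N + (-5 + v)/(2*(-1 + N)) (H(v, N) = 6/N + 1/(2*(((N - 1)/(v - 5)))) = 6/N + 1/(2*(((-1 + N)/(-5 + v)))) = 6/N + ((-5 + v)/(-1 + N))/2 = 6/N + (-5 + v)/(2*(-1 + N)))
61*(-78) + H(13, 5) = 61*(-78) + (1/2)*(-12 + 7*5 + 5*13)/(5*(-1 + 5)) = -4758 + (1/2)*(1/5)*(-12 + 35 + 65)/4 = -4758 + (1/2)*(1/5)*(1/4)*88 = -4758 + 11/5 = -23779/5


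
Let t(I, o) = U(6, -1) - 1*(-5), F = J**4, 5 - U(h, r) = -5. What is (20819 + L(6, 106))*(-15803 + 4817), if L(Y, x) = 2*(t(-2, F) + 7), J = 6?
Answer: -229200918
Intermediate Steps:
U(h, r) = 10 (U(h, r) = 5 - 1*(-5) = 5 + 5 = 10)
F = 1296 (F = 6**4 = 1296)
t(I, o) = 15 (t(I, o) = 10 - 1*(-5) = 10 + 5 = 15)
L(Y, x) = 44 (L(Y, x) = 2*(15 + 7) = 2*22 = 44)
(20819 + L(6, 106))*(-15803 + 4817) = (20819 + 44)*(-15803 + 4817) = 20863*(-10986) = -229200918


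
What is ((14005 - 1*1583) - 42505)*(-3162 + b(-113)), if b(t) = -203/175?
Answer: 2378933557/25 ≈ 9.5157e+7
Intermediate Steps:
b(t) = -29/25 (b(t) = -203*1/175 = -29/25)
((14005 - 1*1583) - 42505)*(-3162 + b(-113)) = ((14005 - 1*1583) - 42505)*(-3162 - 29/25) = ((14005 - 1583) - 42505)*(-79079/25) = (12422 - 42505)*(-79079/25) = -30083*(-79079/25) = 2378933557/25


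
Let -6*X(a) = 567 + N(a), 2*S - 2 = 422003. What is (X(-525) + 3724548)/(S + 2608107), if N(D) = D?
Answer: 7449082/5638219 ≈ 1.3212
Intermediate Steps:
S = 422005/2 (S = 1 + (½)*422003 = 1 + 422003/2 = 422005/2 ≈ 2.1100e+5)
X(a) = -189/2 - a/6 (X(a) = -(567 + a)/6 = -189/2 - a/6)
(X(-525) + 3724548)/(S + 2608107) = ((-189/2 - ⅙*(-525)) + 3724548)/(422005/2 + 2608107) = ((-189/2 + 175/2) + 3724548)/(5638219/2) = (-7 + 3724548)*(2/5638219) = 3724541*(2/5638219) = 7449082/5638219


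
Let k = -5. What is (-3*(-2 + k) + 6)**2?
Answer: 729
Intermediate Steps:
(-3*(-2 + k) + 6)**2 = (-3*(-2 - 5) + 6)**2 = (-3*(-7) + 6)**2 = (21 + 6)**2 = 27**2 = 729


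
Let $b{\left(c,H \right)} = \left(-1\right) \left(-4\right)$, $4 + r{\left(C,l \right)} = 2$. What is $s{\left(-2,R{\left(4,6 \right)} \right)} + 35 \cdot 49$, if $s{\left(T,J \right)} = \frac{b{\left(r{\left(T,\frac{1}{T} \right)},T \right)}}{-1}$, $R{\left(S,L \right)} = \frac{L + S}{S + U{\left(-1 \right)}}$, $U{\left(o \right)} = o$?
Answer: $1711$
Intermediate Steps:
$r{\left(C,l \right)} = -2$ ($r{\left(C,l \right)} = -4 + 2 = -2$)
$b{\left(c,H \right)} = 4$
$R{\left(S,L \right)} = \frac{L + S}{-1 + S}$ ($R{\left(S,L \right)} = \frac{L + S}{S - 1} = \frac{L + S}{-1 + S}$)
$s{\left(T,J \right)} = -4$ ($s{\left(T,J \right)} = \frac{4}{-1} = 4 \left(-1\right) = -4$)
$s{\left(-2,R{\left(4,6 \right)} \right)} + 35 \cdot 49 = -4 + 35 \cdot 49 = -4 + 1715 = 1711$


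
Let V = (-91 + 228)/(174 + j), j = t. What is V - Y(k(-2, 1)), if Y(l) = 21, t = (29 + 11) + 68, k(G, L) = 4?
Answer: -5785/282 ≈ -20.514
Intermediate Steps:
t = 108 (t = 40 + 68 = 108)
j = 108
V = 137/282 (V = (-91 + 228)/(174 + 108) = 137/282 ≈ 0.48582)
V - Y(k(-2, 1)) = 137/282 - 1*21 = 137/282 - 21 = -5785/282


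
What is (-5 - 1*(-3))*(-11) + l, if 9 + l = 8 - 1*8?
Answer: 13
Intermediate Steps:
l = -9 (l = -9 + (8 - 1*8) = -9 + (8 - 8) = -9 + 0 = -9)
(-5 - 1*(-3))*(-11) + l = (-5 - 1*(-3))*(-11) - 9 = (-5 + 3)*(-11) - 9 = -2*(-11) - 9 = 22 - 9 = 13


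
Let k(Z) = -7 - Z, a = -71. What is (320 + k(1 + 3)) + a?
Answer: 238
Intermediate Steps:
(320 + k(1 + 3)) + a = (320 + (-7 - (1 + 3))) - 71 = (320 + (-7 - 1*4)) - 71 = (320 + (-7 - 4)) - 71 = (320 - 11) - 71 = 309 - 71 = 238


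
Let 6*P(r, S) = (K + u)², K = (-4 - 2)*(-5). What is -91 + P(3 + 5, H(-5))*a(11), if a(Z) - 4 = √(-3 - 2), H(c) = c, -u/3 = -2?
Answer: 773 + 216*I*√5 ≈ 773.0 + 482.99*I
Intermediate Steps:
K = 30 (K = -6*(-5) = 30)
u = 6 (u = -3*(-2) = 6)
P(r, S) = 216 (P(r, S) = (30 + 6)²/6 = (⅙)*36² = (⅙)*1296 = 216)
a(Z) = 4 + I*√5 (a(Z) = 4 + √(-3 - 2) = 4 + √(-5) = 4 + I*√5)
-91 + P(3 + 5, H(-5))*a(11) = -91 + 216*(4 + I*√5) = -91 + (864 + 216*I*√5) = 773 + 216*I*√5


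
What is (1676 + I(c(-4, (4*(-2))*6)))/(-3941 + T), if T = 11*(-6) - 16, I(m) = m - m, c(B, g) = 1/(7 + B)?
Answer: -1676/4023 ≈ -0.41660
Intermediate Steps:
I(m) = 0
T = -82 (T = -66 - 16 = -82)
(1676 + I(c(-4, (4*(-2))*6)))/(-3941 + T) = (1676 + 0)/(-3941 - 82) = 1676/(-4023) = 1676*(-1/4023) = -1676/4023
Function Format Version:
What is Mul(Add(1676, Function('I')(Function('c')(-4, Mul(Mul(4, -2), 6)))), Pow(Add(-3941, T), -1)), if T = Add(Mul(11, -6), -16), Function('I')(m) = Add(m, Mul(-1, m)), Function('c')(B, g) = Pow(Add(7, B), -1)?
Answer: Rational(-1676, 4023) ≈ -0.41660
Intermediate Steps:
Function('I')(m) = 0
T = -82 (T = Add(-66, -16) = -82)
Mul(Add(1676, Function('I')(Function('c')(-4, Mul(Mul(4, -2), 6)))), Pow(Add(-3941, T), -1)) = Mul(Add(1676, 0), Pow(Add(-3941, -82), -1)) = Mul(1676, Pow(-4023, -1)) = Mul(1676, Rational(-1, 4023)) = Rational(-1676, 4023)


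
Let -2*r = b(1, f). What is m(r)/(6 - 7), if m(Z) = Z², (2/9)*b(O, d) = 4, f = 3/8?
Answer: -81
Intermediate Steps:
f = 3/8 (f = 3*(⅛) = 3/8 ≈ 0.37500)
b(O, d) = 18 (b(O, d) = (9/2)*4 = 18)
r = -9 (r = -½*18 = -9)
m(r)/(6 - 7) = (-9)²/(6 - 7) = 81/(-1) = 81*(-1) = -81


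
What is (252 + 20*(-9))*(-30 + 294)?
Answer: 19008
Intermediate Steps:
(252 + 20*(-9))*(-30 + 294) = (252 - 180)*264 = 72*264 = 19008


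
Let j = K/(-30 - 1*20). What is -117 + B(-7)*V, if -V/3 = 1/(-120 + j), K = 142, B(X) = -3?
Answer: -359532/3071 ≈ -117.07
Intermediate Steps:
j = -71/25 (j = 142/(-30 - 1*20) = 142/(-30 - 20) = 142/(-50) = 142*(-1/50) = -71/25 ≈ -2.8400)
V = 75/3071 (V = -3/(-120 - 71/25) = -3/(-3071/25) = -3*(-25/3071) = 75/3071 ≈ 0.024422)
-117 + B(-7)*V = -117 - 3*75/3071 = -117 - 225/3071 = -359532/3071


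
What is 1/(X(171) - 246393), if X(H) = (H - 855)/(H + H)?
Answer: -1/246395 ≈ -4.0585e-6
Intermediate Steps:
X(H) = (-855 + H)/(2*H) (X(H) = (-855 + H)/((2*H)) = (-855 + H)*(1/(2*H)) = (-855 + H)/(2*H))
1/(X(171) - 246393) = 1/((1/2)*(-855 + 171)/171 - 246393) = 1/((1/2)*(1/171)*(-684) - 246393) = 1/(-2 - 246393) = 1/(-246395) = -1/246395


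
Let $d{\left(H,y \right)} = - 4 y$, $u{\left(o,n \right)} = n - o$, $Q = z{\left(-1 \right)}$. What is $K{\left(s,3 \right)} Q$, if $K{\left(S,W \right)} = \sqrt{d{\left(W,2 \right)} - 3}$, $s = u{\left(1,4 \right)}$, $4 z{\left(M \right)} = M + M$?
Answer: $- \frac{i \sqrt{11}}{2} \approx - 1.6583 i$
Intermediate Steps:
$z{\left(M \right)} = \frac{M}{2}$ ($z{\left(M \right)} = \frac{M + M}{4} = \frac{2 M}{4} = \frac{M}{2}$)
$Q = - \frac{1}{2}$ ($Q = \frac{1}{2} \left(-1\right) = - \frac{1}{2} \approx -0.5$)
$s = 3$ ($s = 4 - 1 = 3$)
$K{\left(S,W \right)} = i \sqrt{11}$ ($K{\left(S,W \right)} = \sqrt{\left(-4\right) 2 - 3} = \sqrt{-8 - 3} = \sqrt{-11} = i \sqrt{11}$)
$K{\left(s,3 \right)} Q = i \sqrt{11} \left(- \frac{1}{2}\right) = - \frac{i \sqrt{11}}{2}$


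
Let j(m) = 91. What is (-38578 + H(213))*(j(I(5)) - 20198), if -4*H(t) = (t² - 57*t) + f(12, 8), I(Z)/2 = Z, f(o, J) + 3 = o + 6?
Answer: 3771168385/4 ≈ 9.4279e+8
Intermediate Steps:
f(o, J) = 3 + o (f(o, J) = -3 + (o + 6) = -3 + (6 + o) = 3 + o)
I(Z) = 2*Z
H(t) = -15/4 - t²/4 + 57*t/4 (H(t) = -((t² - 57*t) + (3 + 12))/4 = -((t² - 57*t) + 15)/4 = -(15 + t² - 57*t)/4 = -15/4 - t²/4 + 57*t/4)
(-38578 + H(213))*(j(I(5)) - 20198) = (-38578 + (-15/4 - ¼*213² + (57/4)*213))*(91 - 20198) = (-38578 + (-15/4 - ¼*45369 + 12141/4))*(-20107) = (-38578 + (-15/4 - 45369/4 + 12141/4))*(-20107) = (-38578 - 33243/4)*(-20107) = -187555/4*(-20107) = 3771168385/4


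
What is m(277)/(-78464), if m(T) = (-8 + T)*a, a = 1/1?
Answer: -269/78464 ≈ -0.0034283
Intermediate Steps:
a = 1
m(T) = -8 + T (m(T) = (-8 + T)*1 = -8 + T)
m(277)/(-78464) = (-8 + 277)/(-78464) = 269*(-1/78464) = -269/78464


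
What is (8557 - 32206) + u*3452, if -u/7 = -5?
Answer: 97171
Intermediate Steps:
u = 35 (u = -7*(-5) = 35)
(8557 - 32206) + u*3452 = (8557 - 32206) + 35*3452 = -23649 + 120820 = 97171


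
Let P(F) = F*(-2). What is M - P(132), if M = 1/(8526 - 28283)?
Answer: 5215847/19757 ≈ 264.00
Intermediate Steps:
M = -1/19757 (M = 1/(-19757) = -1/19757 ≈ -5.0615e-5)
P(F) = -2*F
M - P(132) = -1/19757 - (-2)*132 = -1/19757 - 1*(-264) = -1/19757 + 264 = 5215847/19757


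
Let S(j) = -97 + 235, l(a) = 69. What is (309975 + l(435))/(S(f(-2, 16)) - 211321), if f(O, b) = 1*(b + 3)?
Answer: -44292/30169 ≈ -1.4681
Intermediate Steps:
f(O, b) = 3 + b (f(O, b) = 1*(3 + b) = 3 + b)
S(j) = 138
(309975 + l(435))/(S(f(-2, 16)) - 211321) = (309975 + 69)/(138 - 211321) = 310044/(-211183) = 310044*(-1/211183) = -44292/30169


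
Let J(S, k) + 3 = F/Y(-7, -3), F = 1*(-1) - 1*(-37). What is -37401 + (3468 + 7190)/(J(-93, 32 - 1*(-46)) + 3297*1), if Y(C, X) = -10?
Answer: -307633981/8226 ≈ -37398.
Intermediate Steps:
F = 36 (F = -1 + 37 = 36)
J(S, k) = -33/5 (J(S, k) = -3 + 36/(-10) = -3 + 36*(-1/10) = -3 - 18/5 = -33/5)
-37401 + (3468 + 7190)/(J(-93, 32 - 1*(-46)) + 3297*1) = -37401 + (3468 + 7190)/(-33/5 + 3297*1) = -37401 + 10658/(-33/5 + 3297) = -37401 + 10658/(16452/5) = -37401 + 10658*(5/16452) = -37401 + 26645/8226 = -307633981/8226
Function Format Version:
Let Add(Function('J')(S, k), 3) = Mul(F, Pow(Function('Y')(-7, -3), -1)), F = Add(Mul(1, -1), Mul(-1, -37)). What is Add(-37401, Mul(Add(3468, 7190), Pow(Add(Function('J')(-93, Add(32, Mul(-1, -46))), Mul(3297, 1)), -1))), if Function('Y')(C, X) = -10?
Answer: Rational(-307633981, 8226) ≈ -37398.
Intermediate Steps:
F = 36 (F = Add(-1, 37) = 36)
Function('J')(S, k) = Rational(-33, 5) (Function('J')(S, k) = Add(-3, Mul(36, Pow(-10, -1))) = Add(-3, Mul(36, Rational(-1, 10))) = Add(-3, Rational(-18, 5)) = Rational(-33, 5))
Add(-37401, Mul(Add(3468, 7190), Pow(Add(Function('J')(-93, Add(32, Mul(-1, -46))), Mul(3297, 1)), -1))) = Add(-37401, Mul(Add(3468, 7190), Pow(Add(Rational(-33, 5), Mul(3297, 1)), -1))) = Add(-37401, Mul(10658, Pow(Add(Rational(-33, 5), 3297), -1))) = Add(-37401, Mul(10658, Pow(Rational(16452, 5), -1))) = Add(-37401, Mul(10658, Rational(5, 16452))) = Add(-37401, Rational(26645, 8226)) = Rational(-307633981, 8226)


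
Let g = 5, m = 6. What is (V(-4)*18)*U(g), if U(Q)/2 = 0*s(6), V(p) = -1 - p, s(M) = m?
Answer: 0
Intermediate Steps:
s(M) = 6
U(Q) = 0 (U(Q) = 2*(0*6) = 2*0 = 0)
(V(-4)*18)*U(g) = ((-1 - 1*(-4))*18)*0 = ((-1 + 4)*18)*0 = (3*18)*0 = 54*0 = 0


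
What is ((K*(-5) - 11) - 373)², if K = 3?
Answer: 159201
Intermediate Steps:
((K*(-5) - 11) - 373)² = ((3*(-5) - 11) - 373)² = ((-15 - 11) - 373)² = (-26 - 373)² = (-399)² = 159201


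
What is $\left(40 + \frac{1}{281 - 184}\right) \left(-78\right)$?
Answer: $- \frac{302718}{97} \approx -3120.8$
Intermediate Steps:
$\left(40 + \frac{1}{281 - 184}\right) \left(-78\right) = \left(40 + \frac{1}{97}\right) \left(-78\right) = \frac{3881}{97} \left(-78\right) = - \frac{302718}{97}$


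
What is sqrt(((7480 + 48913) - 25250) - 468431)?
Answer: 2*I*sqrt(109322) ≈ 661.28*I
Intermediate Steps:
sqrt(((7480 + 48913) - 25250) - 468431) = sqrt((56393 - 25250) - 468431) = sqrt(31143 - 468431) = sqrt(-437288) = 2*I*sqrt(109322)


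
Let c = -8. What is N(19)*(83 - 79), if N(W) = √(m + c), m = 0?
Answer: 8*I*√2 ≈ 11.314*I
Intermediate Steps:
N(W) = 2*I*√2 (N(W) = √(0 - 8) = √(-8) = 2*I*√2)
N(19)*(83 - 79) = (2*I*√2)*(83 - 79) = (2*I*√2)*4 = 8*I*√2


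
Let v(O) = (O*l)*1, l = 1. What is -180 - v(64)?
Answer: -244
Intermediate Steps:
v(O) = O (v(O) = (O*1)*1 = O*1 = O)
-180 - v(64) = -180 - 1*64 = -180 - 64 = -244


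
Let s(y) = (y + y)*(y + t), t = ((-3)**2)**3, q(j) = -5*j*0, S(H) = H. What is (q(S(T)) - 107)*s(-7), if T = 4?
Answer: 1081556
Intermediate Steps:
q(j) = 0
t = 729 (t = 9**3 = 729)
s(y) = 2*y*(729 + y) (s(y) = (y + y)*(y + 729) = (2*y)*(729 + y) = 2*y*(729 + y))
(q(S(T)) - 107)*s(-7) = (0 - 107)*(2*(-7)*(729 - 7)) = -214*(-7)*722 = -107*(-10108) = 1081556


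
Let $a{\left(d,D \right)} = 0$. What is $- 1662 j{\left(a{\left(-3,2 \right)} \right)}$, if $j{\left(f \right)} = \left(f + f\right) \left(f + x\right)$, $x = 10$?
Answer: $0$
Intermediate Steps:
$j{\left(f \right)} = 2 f \left(10 + f\right)$ ($j{\left(f \right)} = \left(f + f\right) \left(f + 10\right) = 2 f \left(10 + f\right)$)
$- 1662 j{\left(a{\left(-3,2 \right)} \right)} = - 1662 \cdot 2 \cdot 0 \left(10 + 0\right) = - 1662 \cdot 2 \cdot 0 \cdot 10 = \left(-1662\right) 0 = 0$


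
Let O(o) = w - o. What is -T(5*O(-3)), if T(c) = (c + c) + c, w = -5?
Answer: 30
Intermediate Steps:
O(o) = -5 - o
T(c) = 3*c (T(c) = 2*c + c = 3*c)
-T(5*O(-3)) = -3*5*(-5 - 1*(-3)) = -3*5*(-5 + 3) = -3*5*(-2) = -3*(-10) = -1*(-30) = 30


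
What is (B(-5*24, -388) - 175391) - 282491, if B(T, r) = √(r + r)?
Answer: -457882 + 2*I*√194 ≈ -4.5788e+5 + 27.857*I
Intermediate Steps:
B(T, r) = √2*√r (B(T, r) = √(2*r) = √2*√r)
(B(-5*24, -388) - 175391) - 282491 = (√2*√(-388) - 175391) - 282491 = (√2*(2*I*√97) - 175391) - 282491 = (2*I*√194 - 175391) - 282491 = (-175391 + 2*I*√194) - 282491 = -457882 + 2*I*√194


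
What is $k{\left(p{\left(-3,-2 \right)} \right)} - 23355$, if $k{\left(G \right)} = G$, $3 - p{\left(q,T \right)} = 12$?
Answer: $-23364$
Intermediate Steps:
$p{\left(q,T \right)} = -9$ ($p{\left(q,T \right)} = 3 - 12 = -9$)
$k{\left(p{\left(-3,-2 \right)} \right)} - 23355 = -9 - 23355 = -23364$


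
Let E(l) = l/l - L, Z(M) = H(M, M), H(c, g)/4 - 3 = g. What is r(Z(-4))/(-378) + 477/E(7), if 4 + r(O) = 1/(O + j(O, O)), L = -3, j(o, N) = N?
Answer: 120215/1008 ≈ 119.26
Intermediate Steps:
H(c, g) = 12 + 4*g
Z(M) = 12 + 4*M
E(l) = 4 (E(l) = l/l - 1*(-3) = 1 + 3 = 4)
r(O) = -4 + 1/(2*O) (r(O) = -4 + 1/(O + O) = -4 + 1/(2*O))
r(Z(-4))/(-378) + 477/E(7) = (-4 + 1/(2*(12 + 4*(-4))))/(-378) + 477/4 = (-4 + 1/(2*(12 - 16)))*(-1/378) + 477*(¼) = (-4 + (½)/(-4))*(-1/378) + 477/4 = (-4 + (½)*(-¼))*(-1/378) + 477/4 = (-4 - ⅛)*(-1/378) + 477/4 = -33/8*(-1/378) + 477/4 = 11/1008 + 477/4 = 120215/1008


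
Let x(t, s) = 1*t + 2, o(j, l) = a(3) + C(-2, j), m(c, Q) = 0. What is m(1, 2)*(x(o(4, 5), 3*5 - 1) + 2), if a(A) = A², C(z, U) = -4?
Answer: 0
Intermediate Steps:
o(j, l) = 5 (o(j, l) = 3² - 4 = 9 - 4 = 5)
x(t, s) = 2 + t (x(t, s) = t + 2 = 2 + t)
m(1, 2)*(x(o(4, 5), 3*5 - 1) + 2) = 0*((2 + 5) + 2) = 0*(7 + 2) = 0*9 = 0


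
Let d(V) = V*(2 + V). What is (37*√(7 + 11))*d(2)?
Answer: 888*√2 ≈ 1255.8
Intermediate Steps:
(37*√(7 + 11))*d(2) = (37*√(7 + 11))*(2*(2 + 2)) = (37*√18)*(2*4) = (37*(3*√2))*8 = (111*√2)*8 = 888*√2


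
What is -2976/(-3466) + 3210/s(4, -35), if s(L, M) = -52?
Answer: -2742777/45058 ≈ -60.872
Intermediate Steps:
-2976/(-3466) + 3210/s(4, -35) = -2976/(-3466) + 3210/(-52) = -2976*(-1/3466) + 3210*(-1/52) = 1488/1733 - 1605/26 = -2742777/45058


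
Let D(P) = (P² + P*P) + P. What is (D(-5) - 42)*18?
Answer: 54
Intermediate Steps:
D(P) = P + 2*P² (D(P) = (P² + P²) + P = 2*P² + P = P + 2*P²)
(D(-5) - 42)*18 = (-5*(1 + 2*(-5)) - 42)*18 = (-5*(1 - 10) - 42)*18 = (-5*(-9) - 42)*18 = (45 - 42)*18 = 3*18 = 54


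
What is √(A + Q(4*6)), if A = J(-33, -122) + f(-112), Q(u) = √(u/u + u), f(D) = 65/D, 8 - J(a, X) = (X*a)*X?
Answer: √385088585/28 ≈ 700.85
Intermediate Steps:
J(a, X) = 8 - a*X² (J(a, X) = 8 - X*a*X = 8 - a*X²)
Q(u) = √(1 + u)
A = 55012095/112 (A = (8 - 1*(-33)*(-122)²) + 65/(-112) = (8 - 1*(-33)*14884) + 65*(-1/112) = (8 + 491172) - 65/112 = 491180 - 65/112 = 55012095/112 ≈ 4.9118e+5)
√(A + Q(4*6)) = √(55012095/112 + √(1 + 4*6)) = √(55012095/112 + √(1 + 24)) = √(55012095/112 + √25) = √(55012095/112 + 5) = √(55012655/112) = √385088585/28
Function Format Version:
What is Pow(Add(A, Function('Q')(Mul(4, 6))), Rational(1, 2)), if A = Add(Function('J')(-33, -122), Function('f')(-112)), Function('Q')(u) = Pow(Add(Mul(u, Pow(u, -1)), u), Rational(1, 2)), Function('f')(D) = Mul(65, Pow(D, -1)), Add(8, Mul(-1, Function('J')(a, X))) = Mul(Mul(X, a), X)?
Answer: Mul(Rational(1, 28), Pow(385088585, Rational(1, 2))) ≈ 700.85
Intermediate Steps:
Function('J')(a, X) = Add(8, Mul(-1, a, Pow(X, 2))) (Function('J')(a, X) = Add(8, Mul(-1, Mul(Mul(X, a), X))) = Add(8, Mul(-1, Mul(a, Pow(X, 2)))) = Add(8, Mul(-1, a, Pow(X, 2))))
Function('Q')(u) = Pow(Add(1, u), Rational(1, 2))
A = Rational(55012095, 112) (A = Add(Add(8, Mul(-1, -33, Pow(-122, 2))), Mul(65, Pow(-112, -1))) = Add(Add(8, Mul(-1, -33, 14884)), Mul(65, Rational(-1, 112))) = Add(Add(8, 491172), Rational(-65, 112)) = Add(491180, Rational(-65, 112)) = Rational(55012095, 112) ≈ 4.9118e+5)
Pow(Add(A, Function('Q')(Mul(4, 6))), Rational(1, 2)) = Pow(Add(Rational(55012095, 112), Pow(Add(1, Mul(4, 6)), Rational(1, 2))), Rational(1, 2)) = Pow(Add(Rational(55012095, 112), Pow(Add(1, 24), Rational(1, 2))), Rational(1, 2)) = Pow(Add(Rational(55012095, 112), Pow(25, Rational(1, 2))), Rational(1, 2)) = Pow(Add(Rational(55012095, 112), 5), Rational(1, 2)) = Pow(Rational(55012655, 112), Rational(1, 2)) = Mul(Rational(1, 28), Pow(385088585, Rational(1, 2)))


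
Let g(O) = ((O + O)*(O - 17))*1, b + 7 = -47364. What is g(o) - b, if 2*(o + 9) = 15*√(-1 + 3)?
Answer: 48064 - 525*√2 ≈ 47322.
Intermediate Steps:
b = -47371 (b = -7 - 47364 = -47371)
o = -9 + 15*√2/2 (o = -9 + (15*√(-1 + 3))/2 = -9 + (15*√2)/2 = -9 + 15*√2/2 ≈ 1.6066)
g(O) = 2*O*(-17 + O) (g(O) = ((2*O)*(-17 + O))*1 = (2*O*(-17 + O))*1 = 2*O*(-17 + O))
g(o) - b = 2*(-9 + 15*√2/2)*(-17 + (-9 + 15*√2/2)) - 1*(-47371) = 2*(-9 + 15*√2/2)*(-26 + 15*√2/2) + 47371 = 2*(-26 + 15*√2/2)*(-9 + 15*√2/2) + 47371 = 47371 + 2*(-26 + 15*√2/2)*(-9 + 15*√2/2)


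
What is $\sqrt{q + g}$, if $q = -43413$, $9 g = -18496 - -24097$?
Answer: $\frac{2 i \sqrt{96279}}{3} \approx 206.86 i$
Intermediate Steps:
$g = \frac{1867}{3}$ ($g = \frac{-18496 - -24097}{9} = \frac{-18496 + 24097}{9} = \frac{1}{9} \cdot 5601 = \frac{1867}{3} \approx 622.33$)
$\sqrt{q + g} = \sqrt{-43413 + \frac{1867}{3}} = \sqrt{- \frac{128372}{3}} = \frac{2 i \sqrt{96279}}{3}$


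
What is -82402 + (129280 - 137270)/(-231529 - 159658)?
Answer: -1896151952/23011 ≈ -82402.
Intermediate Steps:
-82402 + (129280 - 137270)/(-231529 - 159658) = -82402 - 7990/(-391187) = -82402 - 7990*(-1/391187) = -82402 + 470/23011 = -1896151952/23011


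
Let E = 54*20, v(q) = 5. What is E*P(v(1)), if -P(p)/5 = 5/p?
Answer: -5400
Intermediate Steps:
P(p) = -25/p
E = 1080
E*P(v(1)) = 1080*(-25/5) = 1080*(-25*⅕) = 1080*(-5) = -5400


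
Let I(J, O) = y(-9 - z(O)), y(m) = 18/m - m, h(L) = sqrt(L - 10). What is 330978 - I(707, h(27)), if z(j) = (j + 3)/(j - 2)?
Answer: 1269265882/3835 - 1709*sqrt(17)/3835 ≈ 3.3097e+5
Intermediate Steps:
z(j) = (3 + j)/(-2 + j)
h(L) = sqrt(-10 + L)
y(m) = -m + 18/m
I(J, O) = 9 + 18/(-9 - (3 + O)/(-2 + O)) + (3 + O)/(-2 + O) (I(J, O) = -(-9 - (3 + O)/(-2 + O)) + 18/(-9 - (3 + O)/(-2 + O)) = (9 + (3 + O)/(-2 + O)) + 18/(-9 - (3 + O)/(-2 + O)) = 9 + 18/(-9 - (3 + O)/(-2 + O)) + (3 + O)/(-2 + O))
330978 - I(707, h(27)) = 330978 - (153 - 228*sqrt(-10 + 27) + 82*(sqrt(-10 + 27))**2)/(5*(6 - 7*sqrt(-10 + 27) + 2*(sqrt(-10 + 27))**2)) = 330978 - (153 - 228*sqrt(17) + 82*(sqrt(17))**2)/(5*(6 - 7*sqrt(17) + 2*(sqrt(17))**2)) = 330978 - (153 - 228*sqrt(17) + 82*17)/(5*(6 - 7*sqrt(17) + 2*17)) = 330978 - (153 - 228*sqrt(17) + 1394)/(5*(6 - 7*sqrt(17) + 34)) = 330978 - (1547 - 228*sqrt(17))/(5*(40 - 7*sqrt(17)))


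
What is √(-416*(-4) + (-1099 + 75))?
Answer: 8*√10 ≈ 25.298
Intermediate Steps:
√(-416*(-4) + (-1099 + 75)) = √(1664 - 1024) = √640 = 8*√10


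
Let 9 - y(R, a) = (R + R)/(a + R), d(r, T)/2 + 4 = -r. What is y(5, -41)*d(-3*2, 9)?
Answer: 334/9 ≈ 37.111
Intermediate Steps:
d(r, T) = -8 - 2*r (d(r, T) = -8 + 2*(-r) = -8 - 2*r)
y(R, a) = 9 - 2*R/(R + a) (y(R, a) = 9 - (R + R)/(a + R) = 9 - 2*R/(R + a))
y(5, -41)*d(-3*2, 9) = ((7*5 + 9*(-41))/(5 - 41))*(-8 - (-6)*2) = ((35 - 369)/(-36))*(-8 - 2*(-6)) = (-1/36*(-334))*(-8 + 12) = (167/18)*4 = 334/9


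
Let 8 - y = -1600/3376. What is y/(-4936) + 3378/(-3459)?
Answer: -293696515/300211222 ≈ -0.97830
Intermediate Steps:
y = 1788/211 (y = 8 - (-1600)/3376 = 8 - 1*(-100/211) = 8 + 100/211 = 1788/211 ≈ 8.4739)
y/(-4936) + 3378/(-3459) = (1788/211)/(-4936) + 3378/(-3459) = (1788/211)*(-1/4936) + 3378*(-1/3459) = -447/260374 - 1126/1153 = -293696515/300211222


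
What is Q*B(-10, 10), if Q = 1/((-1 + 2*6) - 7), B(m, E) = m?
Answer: -5/2 ≈ -2.5000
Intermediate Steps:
Q = ¼ (Q = 1/((-1 + 12) - 7) = 1/(11 - 7) = 1/4 = ¼ ≈ 0.25000)
Q*B(-10, 10) = (¼)*(-10) = -5/2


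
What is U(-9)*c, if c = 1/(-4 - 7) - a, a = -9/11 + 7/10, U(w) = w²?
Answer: 243/110 ≈ 2.2091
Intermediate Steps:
a = -13/110 (a = -9*1/11 + 7*(⅒) = -9/11 + 7/10 = -13/110 ≈ -0.11818)
c = 3/110 (c = 1/(-4 - 7) - 1*(-13/110) = 1/(-11) + 13/110 = -1/11 + 13/110 = 3/110 ≈ 0.027273)
U(-9)*c = (-9)²*(3/110) = 81*(3/110) = 243/110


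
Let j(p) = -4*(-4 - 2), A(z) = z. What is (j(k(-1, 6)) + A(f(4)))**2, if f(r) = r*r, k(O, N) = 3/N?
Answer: 1600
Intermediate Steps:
f(r) = r**2
j(p) = 24 (j(p) = -4*(-6) = 24)
(j(k(-1, 6)) + A(f(4)))**2 = (24 + 4**2)**2 = (24 + 16)**2 = 40**2 = 1600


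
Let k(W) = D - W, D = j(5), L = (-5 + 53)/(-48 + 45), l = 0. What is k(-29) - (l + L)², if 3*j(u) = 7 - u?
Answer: -679/3 ≈ -226.33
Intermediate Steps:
L = -16 (L = 48/(-3) = 48*(-⅓) = -16)
j(u) = 7/3 - u/3 (j(u) = (7 - u)/3 = 7/3 - u/3)
D = ⅔ (D = 7/3 - ⅓*5 = 7/3 - 5/3 = ⅔ ≈ 0.66667)
k(W) = ⅔ - W
k(-29) - (l + L)² = (⅔ - 1*(-29)) - (0 - 16)² = (⅔ + 29) - 1*(-16)² = 89/3 - 1*256 = 89/3 - 256 = -679/3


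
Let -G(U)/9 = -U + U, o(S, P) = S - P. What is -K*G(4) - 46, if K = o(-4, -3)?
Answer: -46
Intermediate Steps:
G(U) = 0 (G(U) = -9*(-U + U) = -9*0 = 0)
K = -1 (K = -4 - 1*(-3) = -4 + 3 = -1)
-K*G(4) - 46 = -(-1)*0 - 46 = -1*0 - 46 = 0 - 46 = -46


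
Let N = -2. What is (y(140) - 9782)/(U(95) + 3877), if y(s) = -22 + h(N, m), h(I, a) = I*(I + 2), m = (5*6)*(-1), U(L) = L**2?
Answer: -4902/6451 ≈ -0.75988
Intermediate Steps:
m = -30 (m = 30*(-1) = -30)
h(I, a) = I*(2 + I)
y(s) = -22 (y(s) = -22 - 2*(2 - 2) = -22 - 2*0 = -22 + 0 = -22)
(y(140) - 9782)/(U(95) + 3877) = (-22 - 9782)/(95**2 + 3877) = -9804/(9025 + 3877) = -9804/12902 = -9804*1/12902 = -4902/6451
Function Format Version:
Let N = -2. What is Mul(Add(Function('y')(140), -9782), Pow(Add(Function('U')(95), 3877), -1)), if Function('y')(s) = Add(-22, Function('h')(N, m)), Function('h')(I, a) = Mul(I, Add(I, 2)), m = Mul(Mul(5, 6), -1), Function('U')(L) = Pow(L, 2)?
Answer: Rational(-4902, 6451) ≈ -0.75988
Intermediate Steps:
m = -30 (m = Mul(30, -1) = -30)
Function('h')(I, a) = Mul(I, Add(2, I))
Function('y')(s) = -22 (Function('y')(s) = Add(-22, Mul(-2, Add(2, -2))) = Add(-22, Mul(-2, 0)) = Add(-22, 0) = -22)
Mul(Add(Function('y')(140), -9782), Pow(Add(Function('U')(95), 3877), -1)) = Mul(Add(-22, -9782), Pow(Add(Pow(95, 2), 3877), -1)) = Mul(-9804, Pow(Add(9025, 3877), -1)) = Mul(-9804, Pow(12902, -1)) = Mul(-9804, Rational(1, 12902)) = Rational(-4902, 6451)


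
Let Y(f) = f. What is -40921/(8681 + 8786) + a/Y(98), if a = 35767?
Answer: 620731931/1711766 ≈ 362.63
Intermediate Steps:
-40921/(8681 + 8786) + a/Y(98) = -40921/(8681 + 8786) + 35767/98 = -40921/17467 + 35767*(1/98) = -40921*1/17467 + 35767/98 = -40921/17467 + 35767/98 = 620731931/1711766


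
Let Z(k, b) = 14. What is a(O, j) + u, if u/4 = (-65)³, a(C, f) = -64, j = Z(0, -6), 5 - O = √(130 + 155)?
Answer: -1098564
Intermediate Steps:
O = 5 - √285 (O = 5 - √(130 + 155) = 5 - √285 ≈ -11.882)
j = 14
u = -1098500 (u = 4*(-65)³ = 4*(-274625) = -1098500)
a(O, j) + u = -64 - 1098500 = -1098564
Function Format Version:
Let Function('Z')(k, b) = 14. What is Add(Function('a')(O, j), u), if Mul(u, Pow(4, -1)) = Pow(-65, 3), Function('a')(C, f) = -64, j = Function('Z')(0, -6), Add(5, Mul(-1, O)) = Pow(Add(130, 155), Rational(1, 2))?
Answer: -1098564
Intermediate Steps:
O = Add(5, Mul(-1, Pow(285, Rational(1, 2)))) (O = Add(5, Mul(-1, Pow(Add(130, 155), Rational(1, 2)))) = Add(5, Mul(-1, Pow(285, Rational(1, 2)))) ≈ -11.882)
j = 14
u = -1098500 (u = Mul(4, Pow(-65, 3)) = Mul(4, -274625) = -1098500)
Add(Function('a')(O, j), u) = Add(-64, -1098500) = -1098564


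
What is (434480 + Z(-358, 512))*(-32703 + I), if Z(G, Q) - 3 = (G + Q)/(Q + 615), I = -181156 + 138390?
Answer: -5279191262165/161 ≈ -3.2790e+10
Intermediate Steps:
I = -42766
Z(G, Q) = 3 + (G + Q)/(615 + Q) (Z(G, Q) = 3 + (G + Q)/(Q + 615) = 3 + (G + Q)/(615 + Q))
(434480 + Z(-358, 512))*(-32703 + I) = (434480 + (1845 - 358 + 4*512)/(615 + 512))*(-32703 - 42766) = (434480 + (1845 - 358 + 2048)/1127)*(-75469) = (434480 + (1/1127)*3535)*(-75469) = (434480 + 505/161)*(-75469) = (69951785/161)*(-75469) = -5279191262165/161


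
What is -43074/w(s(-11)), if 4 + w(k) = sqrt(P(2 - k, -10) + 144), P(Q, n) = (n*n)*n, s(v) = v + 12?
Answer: 21537/109 + 21537*I*sqrt(214)/218 ≈ 197.59 + 1445.2*I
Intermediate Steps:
s(v) = 12 + v
P(Q, n) = n**3 (P(Q, n) = n**2*n = n**3)
w(k) = -4 + 2*I*sqrt(214) (w(k) = -4 + sqrt((-10)**3 + 144) = -4 + sqrt(-1000 + 144) = -4 + sqrt(-856) = -4 + 2*I*sqrt(214))
-43074/w(s(-11)) = -43074/(-4 + 2*I*sqrt(214))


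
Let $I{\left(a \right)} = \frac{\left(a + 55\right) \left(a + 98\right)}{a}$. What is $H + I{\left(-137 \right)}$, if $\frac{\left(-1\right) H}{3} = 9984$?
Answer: $- \frac{4106622}{137} \approx -29975.0$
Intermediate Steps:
$H = -29952$ ($H = \left(-3\right) 9984 = -29952$)
$I{\left(a \right)} = \frac{\left(55 + a\right) \left(98 + a\right)}{a}$
$H + I{\left(-137 \right)} = -29952 + \left(153 - 137 + \frac{5390}{-137}\right) = -29952 + \left(153 - 137 + 5390 \left(- \frac{1}{137}\right)\right) = -29952 - \frac{3198}{137} = - \frac{4106622}{137}$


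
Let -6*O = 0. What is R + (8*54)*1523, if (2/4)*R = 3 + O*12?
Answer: 657942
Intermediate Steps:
O = 0 (O = -⅙*0 = 0)
R = 6 (R = 2*(3 + 0*12) = 2*(3 + 0) = 2*3 = 6)
R + (8*54)*1523 = 6 + (8*54)*1523 = 6 + 432*1523 = 6 + 657936 = 657942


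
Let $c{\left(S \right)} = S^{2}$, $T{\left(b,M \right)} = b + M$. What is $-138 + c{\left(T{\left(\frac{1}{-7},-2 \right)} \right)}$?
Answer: $- \frac{6537}{49} \approx -133.41$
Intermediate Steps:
$T{\left(b,M \right)} = M + b$
$-138 + c{\left(T{\left(\frac{1}{-7},-2 \right)} \right)} = -138 + \left(-2 + \frac{1}{-7}\right)^{2} = -138 + \left(-2 - \frac{1}{7}\right)^{2} = -138 + \left(- \frac{15}{7}\right)^{2} = -138 + \frac{225}{49} = - \frac{6537}{49}$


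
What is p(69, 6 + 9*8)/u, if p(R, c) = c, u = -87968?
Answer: -39/43984 ≈ -0.00088669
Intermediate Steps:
p(69, 6 + 9*8)/u = (6 + 9*8)/(-87968) = (6 + 72)*(-1/87968) = 78*(-1/87968) = -39/43984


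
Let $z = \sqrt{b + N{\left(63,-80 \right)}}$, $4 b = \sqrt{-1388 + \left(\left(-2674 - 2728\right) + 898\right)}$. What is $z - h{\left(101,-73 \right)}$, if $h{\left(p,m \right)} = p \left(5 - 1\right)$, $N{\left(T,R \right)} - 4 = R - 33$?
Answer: $-404 + \frac{\sqrt{-436 + 2 i \sqrt{1473}}}{2} \approx -403.08 + 10.48 i$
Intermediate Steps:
$N{\left(T,R \right)} = -29 + R$ ($N{\left(T,R \right)} = 4 + \left(R - 33\right) = 4 + \left(-33 + R\right) = -29 + R$)
$h{\left(p,m \right)} = 4 p$ ($h{\left(p,m \right)} = p 4 = 4 p$)
$b = \frac{i \sqrt{1473}}{2}$ ($b = \frac{\sqrt{-1388 + \left(\left(-2674 - 2728\right) + 898\right)}}{4} = \frac{\sqrt{-1388 + \left(-5402 + 898\right)}}{4} = \frac{\sqrt{-1388 - 4504}}{4} = \frac{\sqrt{-5892}}{4} = \frac{2 i \sqrt{1473}}{4} = \frac{i \sqrt{1473}}{2} \approx 19.19 i$)
$z = \sqrt{-109 + \frac{i \sqrt{1473}}{2}}$ ($z = \sqrt{\frac{i \sqrt{1473}}{2} - 109} = \sqrt{-109 + \frac{i \sqrt{1473}}{2}} \approx 0.91551 + 10.48 i$)
$z - h{\left(101,-73 \right)} = \frac{\sqrt{-436 + 2 i \sqrt{1473}}}{2} - 4 \cdot 101 = \frac{\sqrt{-436 + 2 i \sqrt{1473}}}{2} - 404 = -404 + \frac{\sqrt{-436 + 2 i \sqrt{1473}}}{2}$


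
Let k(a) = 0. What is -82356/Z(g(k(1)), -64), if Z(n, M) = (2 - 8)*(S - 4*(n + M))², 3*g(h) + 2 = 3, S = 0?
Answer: 61767/291848 ≈ 0.21164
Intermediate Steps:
g(h) = ⅓ (g(h) = -⅔ + (⅓)*3 = -⅔ + 1 = ⅓)
Z(n, M) = -6*(-4*M - 4*n)² (Z(n, M) = (2 - 8)*(0 - 4*(n + M))² = -6*(0 - 4*(M + n))² = -6*(0 + (-4*M - 4*n))² = -6*(-4*M - 4*n)²)
-82356/Z(g(k(1)), -64) = -82356*(-1/(96*(-64 + ⅓)²)) = -82356/((-96*(-191/3)²)) = -82356/((-96*36481/9)) = -82356/(-1167392/3) = -82356*(-3/1167392) = 61767/291848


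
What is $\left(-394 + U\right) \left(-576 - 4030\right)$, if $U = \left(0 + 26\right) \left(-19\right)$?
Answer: $4090128$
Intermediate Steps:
$U = -494$ ($U = 26 \left(-19\right) = -494$)
$\left(-394 + U\right) \left(-576 - 4030\right) = \left(-394 - 494\right) \left(-576 - 4030\right) = \left(-888\right) \left(-4606\right) = 4090128$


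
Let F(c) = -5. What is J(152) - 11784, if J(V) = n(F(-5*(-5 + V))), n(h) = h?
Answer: -11789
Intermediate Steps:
J(V) = -5
J(152) - 11784 = -5 - 11784 = -11789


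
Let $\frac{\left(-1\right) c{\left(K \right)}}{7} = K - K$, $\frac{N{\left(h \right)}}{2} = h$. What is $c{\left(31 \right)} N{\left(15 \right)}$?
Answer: $0$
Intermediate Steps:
$N{\left(h \right)} = 2 h$
$c{\left(K \right)} = 0$ ($c{\left(K \right)} = - 7 \left(K - K\right) = \left(-7\right) 0 = 0$)
$c{\left(31 \right)} N{\left(15 \right)} = 0 \cdot 2 \cdot 15 = 0 \cdot 30 = 0$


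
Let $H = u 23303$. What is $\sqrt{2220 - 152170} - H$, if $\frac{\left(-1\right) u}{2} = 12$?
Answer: $559272 + 5 i \sqrt{5998} \approx 5.5927 \cdot 10^{5} + 387.23 i$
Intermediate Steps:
$u = -24$ ($u = \left(-2\right) 12 = -24$)
$H = -559272$ ($H = \left(-24\right) 23303 = -559272$)
$\sqrt{2220 - 152170} - H = \sqrt{2220 - 152170} - -559272 = \sqrt{-149950} + 559272 = 5 i \sqrt{5998} + 559272 = 559272 + 5 i \sqrt{5998}$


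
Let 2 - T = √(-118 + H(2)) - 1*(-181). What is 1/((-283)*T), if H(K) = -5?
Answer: 179/9102412 - I*√123/9102412 ≈ 1.9665e-5 - 1.2184e-6*I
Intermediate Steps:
T = -179 - I*√123 (T = 2 - (√(-118 - 5) - 1*(-181)) = 2 - (√(-123) + 181) = 2 - (I*√123 + 181) = 2 - (181 + I*√123) = 2 + (-181 - I*√123) = -179 - I*√123 ≈ -179.0 - 11.091*I)
1/((-283)*T) = 1/((-283)*(-179 - I*√123)) = -1/(283*(-179 - I*√123))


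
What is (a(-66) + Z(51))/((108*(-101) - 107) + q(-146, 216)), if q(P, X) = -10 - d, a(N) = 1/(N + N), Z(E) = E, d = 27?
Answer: -6731/1458864 ≈ -0.0046139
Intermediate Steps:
a(N) = 1/(2*N)
q(P, X) = -37 (q(P, X) = -10 - 1*27 = -10 - 27 = -37)
(a(-66) + Z(51))/((108*(-101) - 107) + q(-146, 216)) = ((½)/(-66) + 51)/((108*(-101) - 107) - 37) = ((½)*(-1/66) + 51)/((-10908 - 107) - 37) = (-1/132 + 51)/(-11015 - 37) = (6731/132)/(-11052) = (6731/132)*(-1/11052) = -6731/1458864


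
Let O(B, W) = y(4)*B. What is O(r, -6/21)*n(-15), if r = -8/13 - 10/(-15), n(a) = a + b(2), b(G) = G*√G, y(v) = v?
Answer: -40/13 + 16*√2/39 ≈ -2.4967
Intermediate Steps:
b(G) = G^(3/2)
n(a) = a + 2*√2 (n(a) = a + 2^(3/2) = a + 2*√2)
r = 2/39 (r = -8*1/13 - 10*(-1/15) = -8/13 + ⅔ = 2/39 ≈ 0.051282)
O(B, W) = 4*B
O(r, -6/21)*n(-15) = (4*(2/39))*(-15 + 2*√2) = 8*(-15 + 2*√2)/39 = -40/13 + 16*√2/39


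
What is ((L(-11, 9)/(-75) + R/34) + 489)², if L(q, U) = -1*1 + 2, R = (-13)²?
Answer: 1586569487281/6502500 ≈ 2.4399e+5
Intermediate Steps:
R = 169
L(q, U) = 1 (L(q, U) = -1 + 2 = 1)
((L(-11, 9)/(-75) + R/34) + 489)² = ((1/(-75) + 169/34) + 489)² = ((1*(-1/75) + 169*(1/34)) + 489)² = ((-1/75 + 169/34) + 489)² = (12641/2550 + 489)² = (1259591/2550)² = 1586569487281/6502500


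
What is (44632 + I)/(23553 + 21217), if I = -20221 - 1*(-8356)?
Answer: 32767/44770 ≈ 0.73190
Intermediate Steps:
I = -11865 (I = -20221 + 8356 = -11865)
(44632 + I)/(23553 + 21217) = (44632 - 11865)/(23553 + 21217) = 32767/44770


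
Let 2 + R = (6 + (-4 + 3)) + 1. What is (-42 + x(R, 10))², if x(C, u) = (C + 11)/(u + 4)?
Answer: 328329/196 ≈ 1675.1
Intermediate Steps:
R = 4 (R = -2 + ((6 + (-4 + 3)) + 1) = -2 + ((6 - 1) + 1) = -2 + (5 + 1) = -2 + 6 = 4)
x(C, u) = (11 + C)/(4 + u)
(-42 + x(R, 10))² = (-42 + (11 + 4)/(4 + 10))² = (-42 + 15/14)² = (-573/14)² = 328329/196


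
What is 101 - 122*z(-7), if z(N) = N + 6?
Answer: 223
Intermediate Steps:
z(N) = 6 + N
101 - 122*z(-7) = 101 - 122*(6 - 7) = 101 - 122*(-1) = 101 + 122 = 223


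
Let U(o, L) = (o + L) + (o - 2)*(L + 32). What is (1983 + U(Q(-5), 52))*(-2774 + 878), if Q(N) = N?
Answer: -2734032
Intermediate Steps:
U(o, L) = L + o + (-2 + o)*(32 + L) (U(o, L) = (L + o) + (-2 + o)*(32 + L) = L + o + (-2 + o)*(32 + L))
(1983 + U(Q(-5), 52))*(-2774 + 878) = (1983 + (-64 - 1*52 + 33*(-5) + 52*(-5)))*(-2774 + 878) = (1983 + (-64 - 52 - 165 - 260))*(-1896) = (1983 - 541)*(-1896) = 1442*(-1896) = -2734032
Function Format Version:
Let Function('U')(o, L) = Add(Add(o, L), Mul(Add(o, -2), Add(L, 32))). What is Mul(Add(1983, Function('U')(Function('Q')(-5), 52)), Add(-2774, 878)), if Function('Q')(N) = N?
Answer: -2734032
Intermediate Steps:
Function('U')(o, L) = Add(L, o, Mul(Add(-2, o), Add(32, L))) (Function('U')(o, L) = Add(Add(L, o), Mul(Add(-2, o), Add(32, L))) = Add(L, o, Mul(Add(-2, o), Add(32, L))))
Mul(Add(1983, Function('U')(Function('Q')(-5), 52)), Add(-2774, 878)) = Mul(Add(1983, Add(-64, Mul(-1, 52), Mul(33, -5), Mul(52, -5))), Add(-2774, 878)) = Mul(Add(1983, Add(-64, -52, -165, -260)), -1896) = Mul(Add(1983, -541), -1896) = Mul(1442, -1896) = -2734032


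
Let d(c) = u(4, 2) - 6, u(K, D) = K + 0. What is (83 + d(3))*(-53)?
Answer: -4293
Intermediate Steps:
u(K, D) = K
d(c) = -2 (d(c) = 4 - 6 = -2)
(83 + d(3))*(-53) = (83 - 2)*(-53) = 81*(-53) = -4293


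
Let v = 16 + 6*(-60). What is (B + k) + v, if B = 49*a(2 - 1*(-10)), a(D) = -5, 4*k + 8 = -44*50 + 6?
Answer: -2279/2 ≈ -1139.5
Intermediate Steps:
k = -1101/2 (k = -2 + (-44*50 + 6)/4 = -2 + (-2200 + 6)/4 = -2 + (¼)*(-2194) = -2 - 1097/2 = -1101/2 ≈ -550.50)
B = -245 (B = 49*(-5) = -245)
v = -344 (v = 16 - 360 = -344)
(B + k) + v = (-245 - 1101/2) - 344 = -1591/2 - 344 = -2279/2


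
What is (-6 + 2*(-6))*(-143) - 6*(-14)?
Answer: 2658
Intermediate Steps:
(-6 + 2*(-6))*(-143) - 6*(-14) = (-6 - 12)*(-143) + 84 = -18*(-143) + 84 = 2574 + 84 = 2658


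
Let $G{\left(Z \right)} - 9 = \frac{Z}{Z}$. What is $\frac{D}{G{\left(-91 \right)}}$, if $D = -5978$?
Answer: $- \frac{2989}{5} \approx -597.8$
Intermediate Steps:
$G{\left(Z \right)} = 10$ ($G{\left(Z \right)} = 9 + \frac{Z}{Z} = 9 + 1 = 10$)
$\frac{D}{G{\left(-91 \right)}} = - \frac{5978}{10} = \left(-5978\right) \frac{1}{10} = - \frac{2989}{5}$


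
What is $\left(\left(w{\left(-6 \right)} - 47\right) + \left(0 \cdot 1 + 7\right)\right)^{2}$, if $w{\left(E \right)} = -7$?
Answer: $2209$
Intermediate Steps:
$\left(\left(w{\left(-6 \right)} - 47\right) + \left(0 \cdot 1 + 7\right)\right)^{2} = \left(\left(-7 - 47\right) + \left(0 \cdot 1 + 7\right)\right)^{2} = \left(\left(-7 - 47\right) + \left(0 + 7\right)\right)^{2} = \left(-54 + 7\right)^{2} = \left(-47\right)^{2} = 2209$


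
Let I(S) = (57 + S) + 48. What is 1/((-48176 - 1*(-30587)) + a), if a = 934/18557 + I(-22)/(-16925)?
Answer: -314077225/5524290042806 ≈ -5.6854e-5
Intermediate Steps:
I(S) = 105 + S
a = 14267719/314077225 (a = 934/18557 + (105 - 22)/(-16925) = 934*(1/18557) + 83*(-1/16925) = 934/18557 - 83/16925 = 14267719/314077225 ≈ 0.045427)
1/((-48176 - 1*(-30587)) + a) = 1/((-48176 - 1*(-30587)) + 14267719/314077225) = 1/((-48176 + 30587) + 14267719/314077225) = 1/(-17589 + 14267719/314077225) = 1/(-5524290042806/314077225) = -314077225/5524290042806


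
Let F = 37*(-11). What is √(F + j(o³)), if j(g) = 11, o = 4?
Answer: 6*I*√11 ≈ 19.9*I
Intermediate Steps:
F = -407
√(F + j(o³)) = √(-407 + 11) = √(-396) = 6*I*√11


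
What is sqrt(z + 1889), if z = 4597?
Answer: sqrt(6486) ≈ 80.536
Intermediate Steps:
sqrt(z + 1889) = sqrt(4597 + 1889) = sqrt(6486)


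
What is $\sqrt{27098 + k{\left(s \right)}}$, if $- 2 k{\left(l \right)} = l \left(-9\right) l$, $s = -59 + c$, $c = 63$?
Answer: $\sqrt{27170} \approx 164.83$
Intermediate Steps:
$s = 4$ ($s = -59 + 63 = 4$)
$k{\left(l \right)} = \frac{9 l^{2}}{2}$ ($k{\left(l \right)} = - \frac{l \left(-9\right) l}{2} = - \frac{- 9 l l}{2} = - \frac{\left(-9\right) l^{2}}{2} = \frac{9 l^{2}}{2}$)
$\sqrt{27098 + k{\left(s \right)}} = \sqrt{27098 + \frac{9 \cdot 4^{2}}{2}} = \sqrt{27098 + \frac{9}{2} \cdot 16} = \sqrt{27098 + 72} = \sqrt{27170}$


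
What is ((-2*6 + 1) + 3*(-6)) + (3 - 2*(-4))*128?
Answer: 1379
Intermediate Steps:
((-2*6 + 1) + 3*(-6)) + (3 - 2*(-4))*128 = ((-12 + 1) - 18) + (3 + 8)*128 = (-11 - 18) + 11*128 = -29 + 1408 = 1379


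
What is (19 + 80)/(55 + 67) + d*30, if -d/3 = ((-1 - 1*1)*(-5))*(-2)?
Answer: 219699/122 ≈ 1800.8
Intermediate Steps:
d = 60 (d = -3*(-1 - 1*1)*(-5)*(-2) = -3*(-1 - 1)*(-5)*(-2) = -3*(-2*(-5))*(-2) = -30*(-2) = -3*(-20) = 60)
(19 + 80)/(55 + 67) + d*30 = (19 + 80)/(55 + 67) + 60*30 = 99/122 + 1800 = 219699/122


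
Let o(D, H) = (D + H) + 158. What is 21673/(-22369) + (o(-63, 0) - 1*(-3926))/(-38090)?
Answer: -915470319/852035210 ≈ -1.0745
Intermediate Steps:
o(D, H) = 158 + D + H
21673/(-22369) + (o(-63, 0) - 1*(-3926))/(-38090) = 21673/(-22369) + ((158 - 63 + 0) - 1*(-3926))/(-38090) = 21673*(-1/22369) + (95 + 3926)*(-1/38090) = -21673/22369 + 4021*(-1/38090) = -21673/22369 - 4021/38090 = -915470319/852035210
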